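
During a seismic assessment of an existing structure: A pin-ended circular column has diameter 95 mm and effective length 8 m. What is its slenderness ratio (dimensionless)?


Radius of gyration r = d / 4 = 95 / 4 = 23.75 mm
L_eff = 8000.0 mm
Slenderness ratio = L / r = 8000.0 / 23.75 = 336.84 (dimensionless)

336.84 (dimensionless)


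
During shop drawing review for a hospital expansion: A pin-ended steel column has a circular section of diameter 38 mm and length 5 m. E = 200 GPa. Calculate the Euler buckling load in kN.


I = pi * d^4 / 64 = 102353.87 mm^4
L = 5000.0 mm
P_cr = pi^2 * E * I / L^2
= 9.8696 * 200000.0 * 102353.87 / 5000.0^2
= 8081.54 N = 8.0815 kN

8.0815 kN


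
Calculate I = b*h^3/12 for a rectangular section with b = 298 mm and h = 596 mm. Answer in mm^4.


I = b * h^3 / 12
= 298 * 596^3 / 12
= 298 * 211708736 / 12
= 5257433610.67 mm^4

5257433610.67 mm^4


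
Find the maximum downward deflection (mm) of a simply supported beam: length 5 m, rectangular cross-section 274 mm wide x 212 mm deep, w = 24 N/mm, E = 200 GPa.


I = 274 * 212^3 / 12 = 217558922.67 mm^4
L = 5000.0 mm, w = 24 N/mm, E = 200000.0 MPa
delta = 5 * w * L^4 / (384 * E * I)
= 5 * 24 * 5000.0^4 / (384 * 200000.0 * 217558922.67)
= 4.4887 mm

4.4887 mm


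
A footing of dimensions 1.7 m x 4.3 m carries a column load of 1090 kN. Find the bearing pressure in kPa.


A = 1.7 * 4.3 = 7.31 m^2
q = P / A = 1090 / 7.31
= 149.1108 kPa

149.1108 kPa


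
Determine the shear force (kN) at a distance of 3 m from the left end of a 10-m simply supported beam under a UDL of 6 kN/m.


R_A = w * L / 2 = 6 * 10 / 2 = 30.0 kN
V(x) = R_A - w * x = 30.0 - 6 * 3
= 12.0 kN

12.0 kN


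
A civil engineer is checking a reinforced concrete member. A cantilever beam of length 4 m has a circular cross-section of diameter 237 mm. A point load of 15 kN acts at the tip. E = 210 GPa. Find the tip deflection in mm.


I = pi * d^4 / 64 = pi * 237^4 / 64 = 154868568.04 mm^4
L = 4000.0 mm, P = 15000.0 N, E = 210000.0 MPa
delta = P * L^3 / (3 * E * I)
= 15000.0 * 4000.0^3 / (3 * 210000.0 * 154868568.04)
= 9.8394 mm

9.8394 mm


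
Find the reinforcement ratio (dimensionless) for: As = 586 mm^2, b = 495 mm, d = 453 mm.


rho = As / (b * d)
= 586 / (495 * 453)
= 586 / 224235
= 0.002613 (dimensionless)

0.002613 (dimensionless)


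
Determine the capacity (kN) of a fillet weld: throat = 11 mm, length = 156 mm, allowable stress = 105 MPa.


Strength = throat * length * allowable stress
= 11 * 156 * 105 N
= 180180 N
= 180.18 kN

180.18 kN


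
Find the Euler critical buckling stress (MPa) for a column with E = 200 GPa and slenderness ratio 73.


sigma_cr = pi^2 * E / lambda^2
= 9.8696 * 200000.0 / 73^2
= 9.8696 * 200000.0 / 5329
= 370.4111 MPa

370.4111 MPa


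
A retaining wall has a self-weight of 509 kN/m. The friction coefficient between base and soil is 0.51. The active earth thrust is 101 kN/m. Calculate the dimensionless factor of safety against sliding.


Resisting force = mu * W = 0.51 * 509 = 259.59 kN/m
FOS = Resisting / Driving = 259.59 / 101
= 2.5702 (dimensionless)

2.5702 (dimensionless)


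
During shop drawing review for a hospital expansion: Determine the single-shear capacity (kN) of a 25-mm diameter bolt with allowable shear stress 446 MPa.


A = pi * d^2 / 4 = pi * 25^2 / 4 = 490.8739 mm^2
V = f_v * A / 1000 = 446 * 490.8739 / 1000
= 218.9297 kN

218.9297 kN


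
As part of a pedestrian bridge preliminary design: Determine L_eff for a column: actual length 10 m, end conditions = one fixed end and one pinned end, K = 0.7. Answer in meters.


L_eff = K * L
= 0.7 * 10
= 7.0 m

7.0 m


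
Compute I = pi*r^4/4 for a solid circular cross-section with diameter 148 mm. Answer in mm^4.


r = d / 2 = 148 / 2 = 74.0 mm
I = pi * r^4 / 4 = pi * 74.0^4 / 4
= 23551401.72 mm^4

23551401.72 mm^4


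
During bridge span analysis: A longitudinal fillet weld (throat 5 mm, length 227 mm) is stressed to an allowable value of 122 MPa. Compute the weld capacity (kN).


Strength = throat * length * allowable stress
= 5 * 227 * 122 N
= 138470 N
= 138.47 kN

138.47 kN


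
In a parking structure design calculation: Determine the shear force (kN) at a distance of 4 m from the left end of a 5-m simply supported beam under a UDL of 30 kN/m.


R_A = w * L / 2 = 30 * 5 / 2 = 75.0 kN
V(x) = R_A - w * x = 75.0 - 30 * 4
= -45.0 kN

-45.0 kN


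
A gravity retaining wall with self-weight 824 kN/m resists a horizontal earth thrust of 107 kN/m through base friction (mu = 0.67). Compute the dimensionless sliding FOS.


Resisting force = mu * W = 0.67 * 824 = 552.08 kN/m
FOS = Resisting / Driving = 552.08 / 107
= 5.1596 (dimensionless)

5.1596 (dimensionless)


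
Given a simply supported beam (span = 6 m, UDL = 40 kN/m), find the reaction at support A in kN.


Total load = w * L = 40 * 6 = 240 kN
By symmetry, each reaction R = total / 2 = 240 / 2 = 120.0 kN

120.0 kN


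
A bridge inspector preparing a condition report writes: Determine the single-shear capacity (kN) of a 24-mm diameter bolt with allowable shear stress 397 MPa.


A = pi * d^2 / 4 = pi * 24^2 / 4 = 452.3893 mm^2
V = f_v * A / 1000 = 397 * 452.3893 / 1000
= 179.5986 kN

179.5986 kN


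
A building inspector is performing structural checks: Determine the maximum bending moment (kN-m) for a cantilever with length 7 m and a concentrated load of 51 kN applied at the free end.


For a cantilever with a point load at the free end:
M_max = P * L = 51 * 7 = 357 kN-m

357 kN-m


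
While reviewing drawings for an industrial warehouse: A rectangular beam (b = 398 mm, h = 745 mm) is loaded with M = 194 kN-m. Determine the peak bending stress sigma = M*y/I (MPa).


I = b * h^3 / 12 = 398 * 745^3 / 12 = 13714205229.17 mm^4
y = h / 2 = 745 / 2 = 372.5 mm
M = 194 kN-m = 194000000.0 N-mm
sigma = M * y / I = 194000000.0 * 372.5 / 13714205229.17
= 5.27 MPa

5.27 MPa


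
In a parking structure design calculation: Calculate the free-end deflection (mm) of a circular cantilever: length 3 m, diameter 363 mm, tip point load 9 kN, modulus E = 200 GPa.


I = pi * d^4 / 64 = pi * 363^4 / 64 = 852307674.19 mm^4
L = 3000.0 mm, P = 9000.0 N, E = 200000.0 MPa
delta = P * L^3 / (3 * E * I)
= 9000.0 * 3000.0^3 / (3 * 200000.0 * 852307674.19)
= 0.4752 mm

0.4752 mm


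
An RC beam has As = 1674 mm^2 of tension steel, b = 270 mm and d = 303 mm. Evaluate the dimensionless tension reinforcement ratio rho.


rho = As / (b * d)
= 1674 / (270 * 303)
= 1674 / 81810
= 0.020462 (dimensionless)

0.020462 (dimensionless)


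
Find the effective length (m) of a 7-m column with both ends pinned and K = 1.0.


L_eff = K * L
= 1.0 * 7
= 7.0 m

7.0 m


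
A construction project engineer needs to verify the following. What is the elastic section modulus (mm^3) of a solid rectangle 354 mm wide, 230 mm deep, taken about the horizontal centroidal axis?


S = b * h^2 / 6
= 354 * 230^2 / 6
= 354 * 52900 / 6
= 3121100.0 mm^3

3121100.0 mm^3


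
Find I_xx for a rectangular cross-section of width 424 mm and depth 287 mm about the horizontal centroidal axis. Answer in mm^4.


I = b * h^3 / 12
= 424 * 287^3 / 12
= 424 * 23639903 / 12
= 835276572.67 mm^4

835276572.67 mm^4


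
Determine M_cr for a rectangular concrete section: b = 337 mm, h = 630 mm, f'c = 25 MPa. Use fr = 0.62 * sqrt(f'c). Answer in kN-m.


fr = 0.62 * sqrt(25) = 0.62 * 5.0 = 3.1 MPa
I = 337 * 630^3 / 12 = 7022153250.0 mm^4
y_t = 315.0 mm
M_cr = fr * I / y_t = 3.1 * 7022153250.0 / 315.0 N-mm
= 69.1069 kN-m

69.1069 kN-m


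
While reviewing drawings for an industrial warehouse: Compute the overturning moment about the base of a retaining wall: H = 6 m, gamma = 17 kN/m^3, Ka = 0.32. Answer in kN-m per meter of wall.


Pa = 0.5 * Ka * gamma * H^2
= 0.5 * 0.32 * 17 * 6^2
= 97.92 kN/m
Arm = H / 3 = 6 / 3 = 2.0 m
Mo = Pa * arm = Pa * H / 3 = 97.92 * 6 / 3 = 195.84 kN-m/m

195.84 kN-m/m


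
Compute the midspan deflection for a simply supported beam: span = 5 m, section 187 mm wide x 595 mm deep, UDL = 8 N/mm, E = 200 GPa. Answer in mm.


I = 187 * 595^3 / 12 = 3282549302.08 mm^4
L = 5000.0 mm, w = 8 N/mm, E = 200000.0 MPa
delta = 5 * w * L^4 / (384 * E * I)
= 5 * 8 * 5000.0^4 / (384 * 200000.0 * 3282549302.08)
= 0.0992 mm

0.0992 mm


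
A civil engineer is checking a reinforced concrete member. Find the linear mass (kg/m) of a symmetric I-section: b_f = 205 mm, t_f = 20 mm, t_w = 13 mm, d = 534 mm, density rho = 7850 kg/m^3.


A_flanges = 2 * 205 * 20 = 8200 mm^2
A_web = (534 - 2 * 20) * 13 = 6422 mm^2
A_total = 8200 + 6422 = 14622 mm^2 = 0.014622 m^2
Weight = rho * A = 7850 * 0.014622 = 114.7827 kg/m

114.7827 kg/m


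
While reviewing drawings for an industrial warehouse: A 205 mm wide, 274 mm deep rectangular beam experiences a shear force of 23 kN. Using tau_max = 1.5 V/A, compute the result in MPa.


A = b * h = 205 * 274 = 56170 mm^2
V = 23 kN = 23000.0 N
tau_max = 1.5 * V / A = 1.5 * 23000.0 / 56170
= 0.6142 MPa

0.6142 MPa


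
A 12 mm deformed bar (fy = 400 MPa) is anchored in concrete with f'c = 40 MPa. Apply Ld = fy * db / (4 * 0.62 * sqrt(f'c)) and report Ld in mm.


Ld = (fy * db) / (4 * 0.62 * sqrt(f'c))
= (400 * 12) / (4 * 0.62 * sqrt(40))
= 4800 / 15.6849
= 306.03 mm

306.03 mm


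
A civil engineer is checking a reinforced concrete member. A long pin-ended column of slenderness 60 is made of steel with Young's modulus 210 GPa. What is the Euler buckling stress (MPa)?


sigma_cr = pi^2 * E / lambda^2
= 9.8696 * 210000.0 / 60^2
= 9.8696 * 210000.0 / 3600
= 575.7269 MPa

575.7269 MPa


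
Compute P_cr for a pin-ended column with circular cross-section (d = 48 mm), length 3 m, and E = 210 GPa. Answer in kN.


I = pi * d^4 / 64 = 260576.26 mm^4
L = 3000.0 mm
P_cr = pi^2 * E * I / L^2
= 9.8696 * 210000.0 * 260576.26 / 3000.0^2
= 60008.31 N = 60.0083 kN

60.0083 kN


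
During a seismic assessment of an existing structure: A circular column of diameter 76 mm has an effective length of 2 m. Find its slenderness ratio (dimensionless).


Radius of gyration r = d / 4 = 76 / 4 = 19.0 mm
L_eff = 2000.0 mm
Slenderness ratio = L / r = 2000.0 / 19.0 = 105.26 (dimensionless)

105.26 (dimensionless)


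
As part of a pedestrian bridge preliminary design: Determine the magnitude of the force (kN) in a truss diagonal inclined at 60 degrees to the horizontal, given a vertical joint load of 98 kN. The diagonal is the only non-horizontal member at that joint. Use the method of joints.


At the joint, only the diagonal has a vertical component, so vertical equilibrium gives:
F * sin(60) = 98
F = 98 / sin(60)
= 98 / 0.866025
= 113.16 kN

113.16 kN


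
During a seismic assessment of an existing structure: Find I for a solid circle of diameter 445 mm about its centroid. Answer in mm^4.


r = d / 2 = 445 / 2 = 222.5 mm
I = pi * r^4 / 4 = pi * 222.5^4 / 4
= 1924907845.66 mm^4

1924907845.66 mm^4


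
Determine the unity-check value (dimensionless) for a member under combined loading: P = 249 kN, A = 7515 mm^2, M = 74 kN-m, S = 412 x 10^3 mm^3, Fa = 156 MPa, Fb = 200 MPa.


f_a = P / A = 249000.0 / 7515 = 33.1337 MPa
f_b = M / S = 74000000.0 / 412000.0 = 179.6117 MPa
Ratio = f_a / Fa + f_b / Fb
= 33.1337 / 156 + 179.6117 / 200
= 1.1105 (dimensionless)

1.1105 (dimensionless)


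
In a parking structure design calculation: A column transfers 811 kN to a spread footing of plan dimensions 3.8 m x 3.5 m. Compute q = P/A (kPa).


A = 3.8 * 3.5 = 13.3 m^2
q = P / A = 811 / 13.3
= 60.9774 kPa

60.9774 kPa


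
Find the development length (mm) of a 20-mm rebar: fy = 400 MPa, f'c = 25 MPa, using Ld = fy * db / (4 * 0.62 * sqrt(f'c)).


Ld = (fy * db) / (4 * 0.62 * sqrt(f'c))
= (400 * 20) / (4 * 0.62 * sqrt(25))
= 8000 / 12.4
= 645.16 mm

645.16 mm


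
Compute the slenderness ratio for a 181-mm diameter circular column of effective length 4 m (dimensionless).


Radius of gyration r = d / 4 = 181 / 4 = 45.25 mm
L_eff = 4000.0 mm
Slenderness ratio = L / r = 4000.0 / 45.25 = 88.4 (dimensionless)

88.4 (dimensionless)


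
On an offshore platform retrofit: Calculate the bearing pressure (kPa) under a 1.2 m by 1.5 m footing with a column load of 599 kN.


A = 1.2 * 1.5 = 1.8 m^2
q = P / A = 599 / 1.8
= 332.7778 kPa

332.7778 kPa


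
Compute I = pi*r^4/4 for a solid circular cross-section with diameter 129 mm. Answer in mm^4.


r = d / 2 = 129 / 2 = 64.5 mm
I = pi * r^4 / 4 = pi * 64.5^4 / 4
= 13593420.13 mm^4

13593420.13 mm^4


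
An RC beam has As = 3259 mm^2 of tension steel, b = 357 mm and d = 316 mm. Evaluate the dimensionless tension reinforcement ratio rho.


rho = As / (b * d)
= 3259 / (357 * 316)
= 3259 / 112812
= 0.028889 (dimensionless)

0.028889 (dimensionless)


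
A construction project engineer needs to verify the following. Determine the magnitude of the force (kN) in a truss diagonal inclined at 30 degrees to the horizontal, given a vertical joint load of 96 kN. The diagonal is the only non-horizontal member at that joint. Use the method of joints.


At the joint, only the diagonal has a vertical component, so vertical equilibrium gives:
F * sin(30) = 96
F = 96 / sin(30)
= 96 / 0.5
= 192.0 kN

192.0 kN


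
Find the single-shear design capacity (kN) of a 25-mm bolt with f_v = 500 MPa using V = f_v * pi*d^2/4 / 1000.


A = pi * d^2 / 4 = pi * 25^2 / 4 = 490.8739 mm^2
V = f_v * A / 1000 = 500 * 490.8739 / 1000
= 245.4369 kN

245.4369 kN


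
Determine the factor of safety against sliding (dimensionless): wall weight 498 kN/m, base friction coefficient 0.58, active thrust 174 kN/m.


Resisting force = mu * W = 0.58 * 498 = 288.84 kN/m
FOS = Resisting / Driving = 288.84 / 174
= 1.66 (dimensionless)

1.66 (dimensionless)


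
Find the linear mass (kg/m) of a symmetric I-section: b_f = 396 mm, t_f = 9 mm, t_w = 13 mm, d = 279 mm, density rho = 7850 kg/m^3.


A_flanges = 2 * 396 * 9 = 7128 mm^2
A_web = (279 - 2 * 9) * 13 = 3393 mm^2
A_total = 7128 + 3393 = 10521 mm^2 = 0.010521 m^2
Weight = rho * A = 7850 * 0.010521 = 82.5898 kg/m

82.5898 kg/m


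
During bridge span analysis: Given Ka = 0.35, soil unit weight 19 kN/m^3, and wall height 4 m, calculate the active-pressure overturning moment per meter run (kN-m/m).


Pa = 0.5 * Ka * gamma * H^2
= 0.5 * 0.35 * 19 * 4^2
= 53.2 kN/m
Arm = H / 3 = 4 / 3 = 1.3333 m
Mo = Pa * arm = Pa * H / 3 = 53.2 * 4 / 3 = 70.9333 kN-m/m

70.9333 kN-m/m


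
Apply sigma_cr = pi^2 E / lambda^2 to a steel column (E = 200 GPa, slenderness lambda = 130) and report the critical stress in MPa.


sigma_cr = pi^2 * E / lambda^2
= 9.8696 * 200000.0 / 130^2
= 9.8696 * 200000.0 / 16900
= 116.8001 MPa

116.8001 MPa


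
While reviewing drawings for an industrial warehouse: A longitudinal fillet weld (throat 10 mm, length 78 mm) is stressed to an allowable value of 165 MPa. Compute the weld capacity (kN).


Strength = throat * length * allowable stress
= 10 * 78 * 165 N
= 128700 N
= 128.7 kN

128.7 kN


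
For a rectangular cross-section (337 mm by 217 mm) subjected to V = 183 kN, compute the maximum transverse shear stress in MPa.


A = b * h = 337 * 217 = 73129 mm^2
V = 183 kN = 183000.0 N
tau_max = 1.5 * V / A = 1.5 * 183000.0 / 73129
= 3.7536 MPa

3.7536 MPa


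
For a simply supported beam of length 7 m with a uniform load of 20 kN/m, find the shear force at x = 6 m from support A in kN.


R_A = w * L / 2 = 20 * 7 / 2 = 70.0 kN
V(x) = R_A - w * x = 70.0 - 20 * 6
= -50.0 kN

-50.0 kN


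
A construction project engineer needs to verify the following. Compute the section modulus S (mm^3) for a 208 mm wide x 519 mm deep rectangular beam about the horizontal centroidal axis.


S = b * h^2 / 6
= 208 * 519^2 / 6
= 208 * 269361 / 6
= 9337848.0 mm^3

9337848.0 mm^3


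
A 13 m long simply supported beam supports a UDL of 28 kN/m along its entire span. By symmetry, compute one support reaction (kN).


Total load = w * L = 28 * 13 = 364 kN
By symmetry, each reaction R = total / 2 = 364 / 2 = 182.0 kN

182.0 kN


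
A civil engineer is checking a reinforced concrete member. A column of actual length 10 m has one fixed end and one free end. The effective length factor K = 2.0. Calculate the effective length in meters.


L_eff = K * L
= 2.0 * 10
= 20.0 m

20.0 m


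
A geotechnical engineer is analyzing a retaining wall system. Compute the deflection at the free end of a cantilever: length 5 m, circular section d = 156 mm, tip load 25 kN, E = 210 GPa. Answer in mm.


I = pi * d^4 / 64 = pi * 156^4 / 64 = 29071557.0 mm^4
L = 5000.0 mm, P = 25000.0 N, E = 210000.0 MPa
delta = P * L^3 / (3 * E * I)
= 25000.0 * 5000.0^3 / (3 * 210000.0 * 29071557.0)
= 170.6244 mm

170.6244 mm


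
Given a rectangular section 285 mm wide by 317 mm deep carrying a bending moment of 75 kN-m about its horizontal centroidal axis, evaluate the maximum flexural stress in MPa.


I = b * h^3 / 12 = 285 * 317^3 / 12 = 756556558.75 mm^4
y = h / 2 = 317 / 2 = 158.5 mm
M = 75 kN-m = 75000000.0 N-mm
sigma = M * y / I = 75000000.0 * 158.5 / 756556558.75
= 15.71 MPa

15.71 MPa


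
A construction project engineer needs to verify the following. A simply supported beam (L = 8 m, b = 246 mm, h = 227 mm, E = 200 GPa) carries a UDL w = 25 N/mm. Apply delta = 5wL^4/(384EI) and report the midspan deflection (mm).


I = 246 * 227^3 / 12 = 239790201.5 mm^4
L = 8000.0 mm, w = 25 N/mm, E = 200000.0 MPa
delta = 5 * w * L^4 / (384 * E * I)
= 5 * 25 * 8000.0^4 / (384 * 200000.0 * 239790201.5)
= 27.8021 mm

27.8021 mm


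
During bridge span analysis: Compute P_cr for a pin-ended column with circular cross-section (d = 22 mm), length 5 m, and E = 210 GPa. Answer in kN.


I = pi * d^4 / 64 = 11499.01 mm^4
L = 5000.0 mm
P_cr = pi^2 * E * I / L^2
= 9.8696 * 210000.0 * 11499.01 / 5000.0^2
= 953.32 N = 0.9533 kN

0.9533 kN


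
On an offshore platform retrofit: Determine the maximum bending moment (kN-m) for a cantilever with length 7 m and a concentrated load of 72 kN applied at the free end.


For a cantilever with a point load at the free end:
M_max = P * L = 72 * 7 = 504 kN-m

504 kN-m


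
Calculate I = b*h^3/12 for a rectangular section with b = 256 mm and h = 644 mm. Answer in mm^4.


I = b * h^3 / 12
= 256 * 644^3 / 12
= 256 * 267089984 / 12
= 5697919658.67 mm^4

5697919658.67 mm^4


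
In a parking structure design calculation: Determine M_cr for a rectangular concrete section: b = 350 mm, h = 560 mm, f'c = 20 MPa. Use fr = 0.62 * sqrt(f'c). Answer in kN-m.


fr = 0.62 * sqrt(20) = 0.62 * 4.4721 = 2.7727 MPa
I = 350 * 560^3 / 12 = 5122133333.33 mm^4
y_t = 280.0 mm
M_cr = fr * I / y_t = 2.7727 * 5122133333.33 / 280.0 N-mm
= 50.7224 kN-m

50.7224 kN-m


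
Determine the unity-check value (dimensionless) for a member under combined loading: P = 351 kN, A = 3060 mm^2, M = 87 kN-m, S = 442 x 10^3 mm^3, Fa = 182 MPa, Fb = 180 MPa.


f_a = P / A = 351000.0 / 3060 = 114.7059 MPa
f_b = M / S = 87000000.0 / 442000.0 = 196.8326 MPa
Ratio = f_a / Fa + f_b / Fb
= 114.7059 / 182 + 196.8326 / 180
= 1.7238 (dimensionless)

1.7238 (dimensionless)


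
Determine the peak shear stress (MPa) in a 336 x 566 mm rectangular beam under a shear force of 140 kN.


A = b * h = 336 * 566 = 190176 mm^2
V = 140 kN = 140000.0 N
tau_max = 1.5 * V / A = 1.5 * 140000.0 / 190176
= 1.1042 MPa

1.1042 MPa


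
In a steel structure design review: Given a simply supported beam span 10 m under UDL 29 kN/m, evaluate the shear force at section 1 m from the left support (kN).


R_A = w * L / 2 = 29 * 10 / 2 = 145.0 kN
V(x) = R_A - w * x = 145.0 - 29 * 1
= 116.0 kN

116.0 kN


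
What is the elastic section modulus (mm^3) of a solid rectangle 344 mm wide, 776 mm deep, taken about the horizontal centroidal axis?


S = b * h^2 / 6
= 344 * 776^2 / 6
= 344 * 602176 / 6
= 34524757.33 mm^3

34524757.33 mm^3


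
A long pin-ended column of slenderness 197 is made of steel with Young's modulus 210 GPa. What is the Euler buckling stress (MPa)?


sigma_cr = pi^2 * E / lambda^2
= 9.8696 * 210000.0 / 197^2
= 9.8696 * 210000.0 / 38809
= 53.4056 MPa

53.4056 MPa


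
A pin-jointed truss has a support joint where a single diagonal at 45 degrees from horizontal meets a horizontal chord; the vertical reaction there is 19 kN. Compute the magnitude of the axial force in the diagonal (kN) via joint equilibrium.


At the joint, only the diagonal has a vertical component, so vertical equilibrium gives:
F * sin(45) = 19
F = 19 / sin(45)
= 19 / 0.707107
= 26.87 kN

26.87 kN


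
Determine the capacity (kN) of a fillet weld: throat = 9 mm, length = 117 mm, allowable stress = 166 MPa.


Strength = throat * length * allowable stress
= 9 * 117 * 166 N
= 174798 N
= 174.8 kN

174.8 kN


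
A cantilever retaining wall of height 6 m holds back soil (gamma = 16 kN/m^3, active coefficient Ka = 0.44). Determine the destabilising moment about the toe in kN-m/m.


Pa = 0.5 * Ka * gamma * H^2
= 0.5 * 0.44 * 16 * 6^2
= 126.72 kN/m
Arm = H / 3 = 6 / 3 = 2.0 m
Mo = Pa * arm = Pa * H / 3 = 126.72 * 6 / 3 = 253.44 kN-m/m

253.44 kN-m/m


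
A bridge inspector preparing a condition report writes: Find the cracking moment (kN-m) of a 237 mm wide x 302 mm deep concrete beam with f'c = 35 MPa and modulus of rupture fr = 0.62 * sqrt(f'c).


fr = 0.62 * sqrt(35) = 0.62 * 5.9161 = 3.668 MPa
I = 237 * 302^3 / 12 = 543986258.0 mm^4
y_t = 151.0 mm
M_cr = fr * I / y_t = 3.668 * 543986258.0 / 151.0 N-mm
= 13.2141 kN-m

13.2141 kN-m


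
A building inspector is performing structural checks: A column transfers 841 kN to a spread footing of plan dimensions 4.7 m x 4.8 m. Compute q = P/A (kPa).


A = 4.7 * 4.8 = 22.56 m^2
q = P / A = 841 / 22.56
= 37.2784 kPa

37.2784 kPa


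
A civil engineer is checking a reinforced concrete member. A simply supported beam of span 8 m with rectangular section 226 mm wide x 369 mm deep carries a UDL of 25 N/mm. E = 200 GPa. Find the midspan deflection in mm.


I = 226 * 369^3 / 12 = 946250869.5 mm^4
L = 8000.0 mm, w = 25 N/mm, E = 200000.0 MPa
delta = 5 * w * L^4 / (384 * E * I)
= 5 * 25 * 8000.0^4 / (384 * 200000.0 * 946250869.5)
= 7.0453 mm

7.0453 mm


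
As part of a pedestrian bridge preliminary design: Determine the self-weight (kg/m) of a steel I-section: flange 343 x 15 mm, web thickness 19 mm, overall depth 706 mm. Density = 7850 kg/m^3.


A_flanges = 2 * 343 * 15 = 10290 mm^2
A_web = (706 - 2 * 15) * 19 = 12844 mm^2
A_total = 10290 + 12844 = 23134 mm^2 = 0.023134 m^2
Weight = rho * A = 7850 * 0.023134 = 181.6019 kg/m

181.6019 kg/m


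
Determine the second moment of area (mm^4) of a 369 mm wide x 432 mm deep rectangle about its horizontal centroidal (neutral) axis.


I = b * h^3 / 12
= 369 * 432^3 / 12
= 369 * 80621568 / 12
= 2479113216.0 mm^4

2479113216.0 mm^4


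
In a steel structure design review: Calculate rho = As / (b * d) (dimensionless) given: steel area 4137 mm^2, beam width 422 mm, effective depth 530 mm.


rho = As / (b * d)
= 4137 / (422 * 530)
= 4137 / 223660
= 0.018497 (dimensionless)

0.018497 (dimensionless)


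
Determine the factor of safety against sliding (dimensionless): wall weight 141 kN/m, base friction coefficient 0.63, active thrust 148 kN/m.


Resisting force = mu * W = 0.63 * 141 = 88.83 kN/m
FOS = Resisting / Driving = 88.83 / 148
= 0.6002 (dimensionless)

0.6002 (dimensionless)


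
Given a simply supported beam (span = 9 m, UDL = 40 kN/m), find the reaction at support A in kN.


Total load = w * L = 40 * 9 = 360 kN
By symmetry, each reaction R = total / 2 = 360 / 2 = 180.0 kN

180.0 kN


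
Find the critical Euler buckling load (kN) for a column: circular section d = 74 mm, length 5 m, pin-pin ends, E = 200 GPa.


I = pi * d^4 / 64 = 1471962.61 mm^4
L = 5000.0 mm
P_cr = pi^2 * E * I / L^2
= 9.8696 * 200000.0 * 1471962.61 / 5000.0^2
= 116221.51 N = 116.2215 kN

116.2215 kN


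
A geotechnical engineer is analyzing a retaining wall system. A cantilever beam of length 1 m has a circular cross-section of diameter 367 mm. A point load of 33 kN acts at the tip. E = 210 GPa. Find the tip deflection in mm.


I = pi * d^4 / 64 = pi * 367^4 / 64 = 890500475.54 mm^4
L = 1000.0 mm, P = 33000.0 N, E = 210000.0 MPa
delta = P * L^3 / (3 * E * I)
= 33000.0 * 1000.0^3 / (3 * 210000.0 * 890500475.54)
= 0.0588 mm

0.0588 mm


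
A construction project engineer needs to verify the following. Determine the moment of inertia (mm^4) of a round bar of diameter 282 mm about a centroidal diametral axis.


r = d / 2 = 282 / 2 = 141.0 mm
I = pi * r^4 / 4 = pi * 141.0^4 / 4
= 310431892.12 mm^4

310431892.12 mm^4


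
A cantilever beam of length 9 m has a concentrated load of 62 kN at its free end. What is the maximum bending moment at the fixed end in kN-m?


For a cantilever with a point load at the free end:
M_max = P * L = 62 * 9 = 558 kN-m

558 kN-m


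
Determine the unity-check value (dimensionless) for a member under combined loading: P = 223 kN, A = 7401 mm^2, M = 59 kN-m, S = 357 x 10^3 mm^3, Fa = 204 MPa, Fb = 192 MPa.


f_a = P / A = 223000.0 / 7401 = 30.1311 MPa
f_b = M / S = 59000000.0 / 357000.0 = 165.2661 MPa
Ratio = f_a / Fa + f_b / Fb
= 30.1311 / 204 + 165.2661 / 192
= 1.0085 (dimensionless)

1.0085 (dimensionless)


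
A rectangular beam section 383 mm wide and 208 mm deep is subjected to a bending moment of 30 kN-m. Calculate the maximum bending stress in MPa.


I = b * h^3 / 12 = 383 * 208^3 / 12 = 287215274.67 mm^4
y = h / 2 = 208 / 2 = 104.0 mm
M = 30 kN-m = 30000000.0 N-mm
sigma = M * y / I = 30000000.0 * 104.0 / 287215274.67
= 10.86 MPa

10.86 MPa


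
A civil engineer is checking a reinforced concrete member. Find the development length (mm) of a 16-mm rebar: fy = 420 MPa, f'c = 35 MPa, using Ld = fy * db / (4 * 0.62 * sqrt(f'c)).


Ld = (fy * db) / (4 * 0.62 * sqrt(f'c))
= (420 * 16) / (4 * 0.62 * sqrt(35))
= 6720 / 14.6719
= 458.02 mm

458.02 mm


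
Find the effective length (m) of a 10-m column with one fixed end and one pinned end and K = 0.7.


L_eff = K * L
= 0.7 * 10
= 7.0 m

7.0 m


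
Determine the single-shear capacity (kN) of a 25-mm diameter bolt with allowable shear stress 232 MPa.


A = pi * d^2 / 4 = pi * 25^2 / 4 = 490.8739 mm^2
V = f_v * A / 1000 = 232 * 490.8739 / 1000
= 113.8827 kN

113.8827 kN


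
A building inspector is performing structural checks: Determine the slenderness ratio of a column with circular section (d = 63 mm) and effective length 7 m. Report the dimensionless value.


Radius of gyration r = d / 4 = 63 / 4 = 15.75 mm
L_eff = 7000.0 mm
Slenderness ratio = L / r = 7000.0 / 15.75 = 444.44 (dimensionless)

444.44 (dimensionless)


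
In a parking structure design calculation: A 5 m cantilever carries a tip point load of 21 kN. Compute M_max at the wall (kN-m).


For a cantilever with a point load at the free end:
M_max = P * L = 21 * 5 = 105 kN-m

105 kN-m


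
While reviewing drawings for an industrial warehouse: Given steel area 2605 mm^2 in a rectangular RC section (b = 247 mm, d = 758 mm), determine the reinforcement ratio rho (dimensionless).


rho = As / (b * d)
= 2605 / (247 * 758)
= 2605 / 187226
= 0.013914 (dimensionless)

0.013914 (dimensionless)


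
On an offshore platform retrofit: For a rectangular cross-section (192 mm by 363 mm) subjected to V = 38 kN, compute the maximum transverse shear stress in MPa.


A = b * h = 192 * 363 = 69696 mm^2
V = 38 kN = 38000.0 N
tau_max = 1.5 * V / A = 1.5 * 38000.0 / 69696
= 0.8178 MPa

0.8178 MPa


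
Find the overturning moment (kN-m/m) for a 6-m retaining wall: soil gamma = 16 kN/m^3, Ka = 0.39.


Pa = 0.5 * Ka * gamma * H^2
= 0.5 * 0.39 * 16 * 6^2
= 112.32 kN/m
Arm = H / 3 = 6 / 3 = 2.0 m
Mo = Pa * arm = Pa * H / 3 = 112.32 * 6 / 3 = 224.64 kN-m/m

224.64 kN-m/m


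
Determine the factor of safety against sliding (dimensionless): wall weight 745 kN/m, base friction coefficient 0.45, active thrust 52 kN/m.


Resisting force = mu * W = 0.45 * 745 = 335.25 kN/m
FOS = Resisting / Driving = 335.25 / 52
= 6.4471 (dimensionless)

6.4471 (dimensionless)


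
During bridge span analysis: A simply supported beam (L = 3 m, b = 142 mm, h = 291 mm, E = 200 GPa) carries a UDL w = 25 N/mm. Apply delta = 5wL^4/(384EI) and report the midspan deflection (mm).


I = 142 * 291^3 / 12 = 291599023.5 mm^4
L = 3000.0 mm, w = 25 N/mm, E = 200000.0 MPa
delta = 5 * w * L^4 / (384 * E * I)
= 5 * 25 * 3000.0^4 / (384 * 200000.0 * 291599023.5)
= 0.4521 mm

0.4521 mm


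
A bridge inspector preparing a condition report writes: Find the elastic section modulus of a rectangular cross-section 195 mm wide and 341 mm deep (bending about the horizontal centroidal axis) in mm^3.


S = b * h^2 / 6
= 195 * 341^2 / 6
= 195 * 116281 / 6
= 3779132.5 mm^3

3779132.5 mm^3


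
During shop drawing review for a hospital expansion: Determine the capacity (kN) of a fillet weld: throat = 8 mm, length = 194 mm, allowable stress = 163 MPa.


Strength = throat * length * allowable stress
= 8 * 194 * 163 N
= 252976 N
= 252.98 kN

252.98 kN


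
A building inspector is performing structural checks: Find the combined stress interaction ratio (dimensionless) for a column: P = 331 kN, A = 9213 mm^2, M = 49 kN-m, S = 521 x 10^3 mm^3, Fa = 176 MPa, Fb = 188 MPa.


f_a = P / A = 331000.0 / 9213 = 35.9275 MPa
f_b = M / S = 49000000.0 / 521000.0 = 94.0499 MPa
Ratio = f_a / Fa + f_b / Fb
= 35.9275 / 176 + 94.0499 / 188
= 0.7044 (dimensionless)

0.7044 (dimensionless)


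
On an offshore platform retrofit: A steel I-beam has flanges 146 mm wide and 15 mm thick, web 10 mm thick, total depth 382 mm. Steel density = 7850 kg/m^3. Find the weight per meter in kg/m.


A_flanges = 2 * 146 * 15 = 4380 mm^2
A_web = (382 - 2 * 15) * 10 = 3520 mm^2
A_total = 4380 + 3520 = 7900 mm^2 = 0.007900 m^2
Weight = rho * A = 7850 * 0.007900 = 62.015 kg/m

62.015 kg/m


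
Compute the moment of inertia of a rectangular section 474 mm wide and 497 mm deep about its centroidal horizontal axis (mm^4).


I = b * h^3 / 12
= 474 * 497^3 / 12
= 474 * 122763473 / 12
= 4849157183.5 mm^4

4849157183.5 mm^4


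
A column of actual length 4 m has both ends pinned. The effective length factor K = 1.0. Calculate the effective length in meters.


L_eff = K * L
= 1.0 * 4
= 4.0 m

4.0 m


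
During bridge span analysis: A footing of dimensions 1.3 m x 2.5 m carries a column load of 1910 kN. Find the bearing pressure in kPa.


A = 1.3 * 2.5 = 3.25 m^2
q = P / A = 1910 / 3.25
= 587.6923 kPa

587.6923 kPa


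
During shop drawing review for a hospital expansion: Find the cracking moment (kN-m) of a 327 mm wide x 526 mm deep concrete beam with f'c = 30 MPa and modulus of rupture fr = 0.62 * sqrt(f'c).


fr = 0.62 * sqrt(30) = 0.62 * 5.4772 = 3.3959 MPa
I = 327 * 526^3 / 12 = 3965735446.0 mm^4
y_t = 263.0 mm
M_cr = fr * I / y_t = 3.3959 * 3965735446.0 / 263.0 N-mm
= 51.2059 kN-m

51.2059 kN-m


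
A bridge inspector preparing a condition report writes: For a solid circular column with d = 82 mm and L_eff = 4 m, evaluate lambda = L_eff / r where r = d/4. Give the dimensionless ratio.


Radius of gyration r = d / 4 = 82 / 4 = 20.5 mm
L_eff = 4000.0 mm
Slenderness ratio = L / r = 4000.0 / 20.5 = 195.12 (dimensionless)

195.12 (dimensionless)


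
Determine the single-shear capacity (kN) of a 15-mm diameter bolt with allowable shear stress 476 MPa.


A = pi * d^2 / 4 = pi * 15^2 / 4 = 176.7146 mm^2
V = f_v * A / 1000 = 476 * 176.7146 / 1000
= 84.1161 kN

84.1161 kN


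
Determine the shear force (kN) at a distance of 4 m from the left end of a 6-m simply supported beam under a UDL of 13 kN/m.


R_A = w * L / 2 = 13 * 6 / 2 = 39.0 kN
V(x) = R_A - w * x = 39.0 - 13 * 4
= -13.0 kN

-13.0 kN


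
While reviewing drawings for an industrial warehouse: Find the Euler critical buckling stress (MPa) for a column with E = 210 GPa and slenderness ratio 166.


sigma_cr = pi^2 * E / lambda^2
= 9.8696 * 210000.0 / 166^2
= 9.8696 * 210000.0 / 27556
= 75.2147 MPa

75.2147 MPa


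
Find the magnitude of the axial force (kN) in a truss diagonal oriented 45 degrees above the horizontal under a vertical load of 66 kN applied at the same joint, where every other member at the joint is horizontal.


At the joint, only the diagonal has a vertical component, so vertical equilibrium gives:
F * sin(45) = 66
F = 66 / sin(45)
= 66 / 0.707107
= 93.34 kN

93.34 kN


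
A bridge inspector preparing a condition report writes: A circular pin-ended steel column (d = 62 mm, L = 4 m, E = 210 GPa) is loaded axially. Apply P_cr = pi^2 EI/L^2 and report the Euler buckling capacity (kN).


I = pi * d^4 / 64 = 725331.7 mm^4
L = 4000.0 mm
P_cr = pi^2 * E * I / L^2
= 9.8696 * 210000.0 * 725331.7 / 4000.0^2
= 93958.42 N = 93.9584 kN

93.9584 kN


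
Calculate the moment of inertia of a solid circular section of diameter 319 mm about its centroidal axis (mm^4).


r = d / 2 = 319 / 2 = 159.5 mm
I = pi * r^4 / 4 = pi * 159.5^4 / 4
= 508314655.12 mm^4

508314655.12 mm^4


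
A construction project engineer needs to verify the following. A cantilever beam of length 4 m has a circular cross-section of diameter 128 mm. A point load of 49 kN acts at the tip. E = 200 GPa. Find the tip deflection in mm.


I = pi * d^4 / 64 = pi * 128^4 / 64 = 13176794.63 mm^4
L = 4000.0 mm, P = 49000.0 N, E = 200000.0 MPa
delta = P * L^3 / (3 * E * I)
= 49000.0 * 4000.0^3 / (3 * 200000.0 * 13176794.63)
= 396.6569 mm

396.6569 mm


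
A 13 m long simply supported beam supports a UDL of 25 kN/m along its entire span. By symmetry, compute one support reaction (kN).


Total load = w * L = 25 * 13 = 325 kN
By symmetry, each reaction R = total / 2 = 325 / 2 = 162.5 kN

162.5 kN


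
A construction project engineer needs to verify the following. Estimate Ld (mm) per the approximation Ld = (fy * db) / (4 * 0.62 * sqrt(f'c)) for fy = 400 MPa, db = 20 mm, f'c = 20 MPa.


Ld = (fy * db) / (4 * 0.62 * sqrt(f'c))
= (400 * 20) / (4 * 0.62 * sqrt(20))
= 8000 / 11.0909
= 721.31 mm

721.31 mm


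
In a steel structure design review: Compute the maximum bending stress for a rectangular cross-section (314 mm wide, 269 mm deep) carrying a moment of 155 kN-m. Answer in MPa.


I = b * h^3 / 12 = 314 * 269^3 / 12 = 509337018.83 mm^4
y = h / 2 = 269 / 2 = 134.5 mm
M = 155 kN-m = 155000000.0 N-mm
sigma = M * y / I = 155000000.0 * 134.5 / 509337018.83
= 40.93 MPa

40.93 MPa


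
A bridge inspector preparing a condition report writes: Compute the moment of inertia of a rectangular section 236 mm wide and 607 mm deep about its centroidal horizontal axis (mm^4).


I = b * h^3 / 12
= 236 * 607^3 / 12
= 236 * 223648543 / 12
= 4398421345.67 mm^4

4398421345.67 mm^4


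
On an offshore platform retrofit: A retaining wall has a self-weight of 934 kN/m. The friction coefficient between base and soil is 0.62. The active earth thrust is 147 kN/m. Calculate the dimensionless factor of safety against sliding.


Resisting force = mu * W = 0.62 * 934 = 579.08 kN/m
FOS = Resisting / Driving = 579.08 / 147
= 3.9393 (dimensionless)

3.9393 (dimensionless)


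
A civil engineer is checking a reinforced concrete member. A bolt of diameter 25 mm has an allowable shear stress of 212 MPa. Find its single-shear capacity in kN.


A = pi * d^2 / 4 = pi * 25^2 / 4 = 490.8739 mm^2
V = f_v * A / 1000 = 212 * 490.8739 / 1000
= 104.0653 kN

104.0653 kN


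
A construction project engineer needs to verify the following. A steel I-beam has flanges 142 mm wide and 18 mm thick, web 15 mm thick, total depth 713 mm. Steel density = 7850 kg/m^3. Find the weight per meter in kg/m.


A_flanges = 2 * 142 * 18 = 5112 mm^2
A_web = (713 - 2 * 18) * 15 = 10155 mm^2
A_total = 5112 + 10155 = 15267 mm^2 = 0.015267 m^2
Weight = rho * A = 7850 * 0.015267 = 119.846 kg/m

119.846 kg/m


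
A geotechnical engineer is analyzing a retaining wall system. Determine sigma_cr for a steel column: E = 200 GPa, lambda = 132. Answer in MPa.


sigma_cr = pi^2 * E / lambda^2
= 9.8696 * 200000.0 / 132^2
= 9.8696 * 200000.0 / 17424
= 113.2875 MPa

113.2875 MPa


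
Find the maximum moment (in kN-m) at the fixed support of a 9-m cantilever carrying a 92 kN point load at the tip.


For a cantilever with a point load at the free end:
M_max = P * L = 92 * 9 = 828 kN-m

828 kN-m


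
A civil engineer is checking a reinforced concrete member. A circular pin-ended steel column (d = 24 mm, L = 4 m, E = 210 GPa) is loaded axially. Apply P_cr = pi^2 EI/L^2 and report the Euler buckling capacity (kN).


I = pi * d^4 / 64 = 16286.02 mm^4
L = 4000.0 mm
P_cr = pi^2 * E * I / L^2
= 9.8696 * 210000.0 * 16286.02 / 4000.0^2
= 2109.67 N = 2.1097 kN

2.1097 kN


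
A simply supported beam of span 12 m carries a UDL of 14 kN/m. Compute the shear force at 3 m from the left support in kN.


R_A = w * L / 2 = 14 * 12 / 2 = 84.0 kN
V(x) = R_A - w * x = 84.0 - 14 * 3
= 42.0 kN

42.0 kN


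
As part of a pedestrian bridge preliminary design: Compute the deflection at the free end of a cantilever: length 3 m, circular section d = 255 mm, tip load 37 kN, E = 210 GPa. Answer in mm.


I = pi * d^4 / 64 = pi * 255^4 / 64 = 207553767.2 mm^4
L = 3000.0 mm, P = 37000.0 N, E = 210000.0 MPa
delta = P * L^3 / (3 * E * I)
= 37000.0 * 3000.0^3 / (3 * 210000.0 * 207553767.2)
= 7.64 mm

7.64 mm


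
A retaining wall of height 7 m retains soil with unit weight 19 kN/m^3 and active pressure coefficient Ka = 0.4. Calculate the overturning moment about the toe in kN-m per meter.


Pa = 0.5 * Ka * gamma * H^2
= 0.5 * 0.4 * 19 * 7^2
= 186.2 kN/m
Arm = H / 3 = 7 / 3 = 2.3333 m
Mo = Pa * arm = Pa * H / 3 = 186.2 * 7 / 3 = 434.4667 kN-m/m

434.4667 kN-m/m


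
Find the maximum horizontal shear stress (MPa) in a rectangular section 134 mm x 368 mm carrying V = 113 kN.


A = b * h = 134 * 368 = 49312 mm^2
V = 113 kN = 113000.0 N
tau_max = 1.5 * V / A = 1.5 * 113000.0 / 49312
= 3.4373 MPa

3.4373 MPa


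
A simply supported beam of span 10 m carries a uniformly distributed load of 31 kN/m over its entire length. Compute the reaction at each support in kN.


Total load = w * L = 31 * 10 = 310 kN
By symmetry, each reaction R = total / 2 = 310 / 2 = 155.0 kN

155.0 kN


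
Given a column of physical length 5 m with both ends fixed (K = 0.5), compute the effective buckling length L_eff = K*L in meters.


L_eff = K * L
= 0.5 * 5
= 2.5 m

2.5 m


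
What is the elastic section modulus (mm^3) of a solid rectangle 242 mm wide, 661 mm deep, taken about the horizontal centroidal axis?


S = b * h^2 / 6
= 242 * 661^2 / 6
= 242 * 436921 / 6
= 17622480.33 mm^3

17622480.33 mm^3


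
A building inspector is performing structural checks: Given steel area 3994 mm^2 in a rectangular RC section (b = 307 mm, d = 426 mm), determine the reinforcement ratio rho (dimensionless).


rho = As / (b * d)
= 3994 / (307 * 426)
= 3994 / 130782
= 0.030539 (dimensionless)

0.030539 (dimensionless)


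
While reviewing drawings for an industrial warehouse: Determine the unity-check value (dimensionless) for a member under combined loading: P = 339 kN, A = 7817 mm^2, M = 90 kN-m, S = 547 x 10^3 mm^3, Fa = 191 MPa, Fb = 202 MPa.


f_a = P / A = 339000.0 / 7817 = 43.367 MPa
f_b = M / S = 90000000.0 / 547000.0 = 164.5338 MPa
Ratio = f_a / Fa + f_b / Fb
= 43.367 / 191 + 164.5338 / 202
= 1.0416 (dimensionless)

1.0416 (dimensionless)


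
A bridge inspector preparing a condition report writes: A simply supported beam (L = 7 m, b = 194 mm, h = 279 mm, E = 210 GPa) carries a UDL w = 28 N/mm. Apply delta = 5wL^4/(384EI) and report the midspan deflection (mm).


I = 194 * 279^3 / 12 = 351101830.5 mm^4
L = 7000.0 mm, w = 28 N/mm, E = 210000.0 MPa
delta = 5 * w * L^4 / (384 * E * I)
= 5 * 28 * 7000.0^4 / (384 * 210000.0 * 351101830.5)
= 11.8723 mm

11.8723 mm
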